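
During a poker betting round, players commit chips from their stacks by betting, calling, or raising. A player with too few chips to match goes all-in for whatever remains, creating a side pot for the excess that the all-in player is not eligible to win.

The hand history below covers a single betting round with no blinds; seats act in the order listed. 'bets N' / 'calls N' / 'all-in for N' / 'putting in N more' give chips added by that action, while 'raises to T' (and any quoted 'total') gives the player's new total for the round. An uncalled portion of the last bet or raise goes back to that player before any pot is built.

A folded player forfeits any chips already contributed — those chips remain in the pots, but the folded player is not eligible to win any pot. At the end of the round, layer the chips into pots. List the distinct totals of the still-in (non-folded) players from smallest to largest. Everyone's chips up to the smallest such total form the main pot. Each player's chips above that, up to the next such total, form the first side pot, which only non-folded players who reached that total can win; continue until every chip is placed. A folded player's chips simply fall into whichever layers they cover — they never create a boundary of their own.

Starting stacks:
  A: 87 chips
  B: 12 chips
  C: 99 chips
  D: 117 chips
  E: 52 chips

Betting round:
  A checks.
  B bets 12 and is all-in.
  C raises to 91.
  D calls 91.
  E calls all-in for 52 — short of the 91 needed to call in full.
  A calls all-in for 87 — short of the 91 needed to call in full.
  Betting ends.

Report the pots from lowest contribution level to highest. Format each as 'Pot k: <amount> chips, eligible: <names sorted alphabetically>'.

Contributions: A=87, B=12, C=91, D=91, E=52
Pot levels (distinct totals of non-folded players): 12, 52, 87, 91
Layer 1-12: 12 each from A, B, C, D, E = 12*5 = 60 chips; eligible A, B, C, D, E
Layer 13-52: 40 each from A, C, D, E = 40*4 = 160 chips; eligible A, C, D, E
Layer 53-87: 35 each from A, C, D = 35*3 = 105 chips; eligible A, C, D
Layer 88-91: 4 each from C, D = 4*2 = 8 chips; eligible C, D

Pot 1: 60 chips, eligible: A, B, C, D, E
Pot 2: 160 chips, eligible: A, C, D, E
Pot 3: 105 chips, eligible: A, C, D
Pot 4: 8 chips, eligible: C, D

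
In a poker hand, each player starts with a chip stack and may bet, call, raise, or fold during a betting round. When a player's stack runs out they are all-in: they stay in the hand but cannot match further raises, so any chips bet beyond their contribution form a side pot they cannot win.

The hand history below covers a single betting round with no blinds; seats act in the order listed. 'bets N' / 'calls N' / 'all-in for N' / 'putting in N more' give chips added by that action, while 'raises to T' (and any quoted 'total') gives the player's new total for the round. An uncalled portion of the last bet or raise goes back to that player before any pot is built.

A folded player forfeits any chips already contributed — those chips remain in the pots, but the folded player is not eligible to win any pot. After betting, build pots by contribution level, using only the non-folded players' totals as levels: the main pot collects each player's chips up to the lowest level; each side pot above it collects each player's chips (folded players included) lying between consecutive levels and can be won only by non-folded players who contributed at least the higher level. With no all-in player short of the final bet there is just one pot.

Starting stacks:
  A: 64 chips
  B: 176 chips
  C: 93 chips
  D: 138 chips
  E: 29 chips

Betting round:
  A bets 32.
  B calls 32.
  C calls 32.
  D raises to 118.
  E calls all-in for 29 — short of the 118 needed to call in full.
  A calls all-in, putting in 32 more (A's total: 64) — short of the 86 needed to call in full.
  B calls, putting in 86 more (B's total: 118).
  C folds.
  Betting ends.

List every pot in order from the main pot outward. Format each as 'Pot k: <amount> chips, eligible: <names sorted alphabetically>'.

Contributions: A=64, B=118, C=32, D=118, E=29
Folded: C
Pot levels (distinct totals of non-folded players): 29, 64, 118
Layer 1-29: 29 each from A, B, C, D, E = 29*5 = 145 chips; eligible A, B, D, E
Layer 30-64: A 35 + B 35 + C 3 + D 35 = 108 chips; eligible A, B, D
Layer 65-118: 54 each from B, D = 54*2 = 108 chips; eligible B, D

Pot 1: 145 chips, eligible: A, B, D, E
Pot 2: 108 chips, eligible: A, B, D
Pot 3: 108 chips, eligible: B, D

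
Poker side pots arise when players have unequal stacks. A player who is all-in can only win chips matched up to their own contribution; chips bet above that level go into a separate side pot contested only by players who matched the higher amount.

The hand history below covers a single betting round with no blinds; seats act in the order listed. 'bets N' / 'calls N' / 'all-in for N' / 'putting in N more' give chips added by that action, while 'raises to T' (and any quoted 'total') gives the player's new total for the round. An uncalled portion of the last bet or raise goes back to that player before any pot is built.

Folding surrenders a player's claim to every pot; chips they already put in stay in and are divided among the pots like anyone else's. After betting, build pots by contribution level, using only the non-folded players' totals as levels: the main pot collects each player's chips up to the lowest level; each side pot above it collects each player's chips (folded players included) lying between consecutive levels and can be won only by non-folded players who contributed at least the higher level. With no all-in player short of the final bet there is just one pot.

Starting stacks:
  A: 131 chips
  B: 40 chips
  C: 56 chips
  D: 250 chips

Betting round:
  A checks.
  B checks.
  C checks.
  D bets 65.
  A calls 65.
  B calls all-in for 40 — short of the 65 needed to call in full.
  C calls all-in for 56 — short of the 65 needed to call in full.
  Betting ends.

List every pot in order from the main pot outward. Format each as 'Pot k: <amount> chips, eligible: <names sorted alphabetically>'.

Contributions: A=65, B=40, C=56, D=65
Pot levels (distinct totals of non-folded players): 40, 56, 65
Layer 1-40: 40 each from A, B, C, D = 40*4 = 160 chips; eligible A, B, C, D
Layer 41-56: 16 each from A, C, D = 16*3 = 48 chips; eligible A, C, D
Layer 57-65: 9 each from A, D = 9*2 = 18 chips; eligible A, D

Pot 1: 160 chips, eligible: A, B, C, D
Pot 2: 48 chips, eligible: A, C, D
Pot 3: 18 chips, eligible: A, D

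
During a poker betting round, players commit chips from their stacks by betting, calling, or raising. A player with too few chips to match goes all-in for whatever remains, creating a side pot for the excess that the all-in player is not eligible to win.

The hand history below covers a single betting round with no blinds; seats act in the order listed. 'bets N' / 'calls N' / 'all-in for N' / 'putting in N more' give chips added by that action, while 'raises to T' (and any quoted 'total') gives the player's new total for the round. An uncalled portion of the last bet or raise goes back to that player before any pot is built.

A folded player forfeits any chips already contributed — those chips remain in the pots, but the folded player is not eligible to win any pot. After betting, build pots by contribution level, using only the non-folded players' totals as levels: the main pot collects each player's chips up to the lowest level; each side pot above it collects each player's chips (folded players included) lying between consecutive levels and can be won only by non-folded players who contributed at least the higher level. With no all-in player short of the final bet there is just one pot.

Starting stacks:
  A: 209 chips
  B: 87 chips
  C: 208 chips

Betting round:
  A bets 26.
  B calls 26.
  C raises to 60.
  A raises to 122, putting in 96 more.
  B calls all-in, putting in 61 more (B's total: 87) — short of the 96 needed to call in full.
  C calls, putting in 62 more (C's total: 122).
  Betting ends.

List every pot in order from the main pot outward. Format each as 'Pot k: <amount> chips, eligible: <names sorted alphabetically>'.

Contributions: A=122, B=87, C=122
Pot levels (distinct totals of non-folded players): 87, 122
Layer 1-87: 87 each from A, B, C = 87*3 = 261 chips; eligible A, B, C
Layer 88-122: 35 each from A, C = 35*2 = 70 chips; eligible A, C

Pot 1: 261 chips, eligible: A, B, C
Pot 2: 70 chips, eligible: A, C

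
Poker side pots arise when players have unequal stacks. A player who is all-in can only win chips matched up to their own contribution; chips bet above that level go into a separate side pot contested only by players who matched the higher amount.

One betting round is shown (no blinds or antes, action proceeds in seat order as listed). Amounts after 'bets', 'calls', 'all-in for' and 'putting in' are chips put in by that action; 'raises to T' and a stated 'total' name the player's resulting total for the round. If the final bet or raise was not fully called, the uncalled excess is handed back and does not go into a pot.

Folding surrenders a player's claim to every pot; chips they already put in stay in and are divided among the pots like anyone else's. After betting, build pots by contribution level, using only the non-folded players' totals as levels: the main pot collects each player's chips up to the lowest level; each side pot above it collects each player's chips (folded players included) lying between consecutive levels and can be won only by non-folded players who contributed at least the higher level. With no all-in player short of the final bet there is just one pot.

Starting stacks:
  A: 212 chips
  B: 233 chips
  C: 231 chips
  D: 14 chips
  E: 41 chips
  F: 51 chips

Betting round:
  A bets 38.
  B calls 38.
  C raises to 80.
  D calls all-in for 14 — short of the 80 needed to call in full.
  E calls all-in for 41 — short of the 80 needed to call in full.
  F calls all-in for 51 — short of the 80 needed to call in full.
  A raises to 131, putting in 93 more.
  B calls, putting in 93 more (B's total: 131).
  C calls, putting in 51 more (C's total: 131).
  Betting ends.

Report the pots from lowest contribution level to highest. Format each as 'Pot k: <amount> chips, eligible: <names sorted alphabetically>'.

Contributions: A=131, B=131, C=131, D=14, E=41, F=51
Pot levels (distinct totals of non-folded players): 14, 41, 51, 131
Layer 1-14: 14 each from A, B, C, D, E, F = 14*6 = 84 chips; eligible A, B, C, D, E, F
Layer 15-41: 27 each from A, B, C, E, F = 27*5 = 135 chips; eligible A, B, C, E, F
Layer 42-51: 10 each from A, B, C, F = 10*4 = 40 chips; eligible A, B, C, F
Layer 52-131: 80 each from A, B, C = 80*3 = 240 chips; eligible A, B, C

Pot 1: 84 chips, eligible: A, B, C, D, E, F
Pot 2: 135 chips, eligible: A, B, C, E, F
Pot 3: 40 chips, eligible: A, B, C, F
Pot 4: 240 chips, eligible: A, B, C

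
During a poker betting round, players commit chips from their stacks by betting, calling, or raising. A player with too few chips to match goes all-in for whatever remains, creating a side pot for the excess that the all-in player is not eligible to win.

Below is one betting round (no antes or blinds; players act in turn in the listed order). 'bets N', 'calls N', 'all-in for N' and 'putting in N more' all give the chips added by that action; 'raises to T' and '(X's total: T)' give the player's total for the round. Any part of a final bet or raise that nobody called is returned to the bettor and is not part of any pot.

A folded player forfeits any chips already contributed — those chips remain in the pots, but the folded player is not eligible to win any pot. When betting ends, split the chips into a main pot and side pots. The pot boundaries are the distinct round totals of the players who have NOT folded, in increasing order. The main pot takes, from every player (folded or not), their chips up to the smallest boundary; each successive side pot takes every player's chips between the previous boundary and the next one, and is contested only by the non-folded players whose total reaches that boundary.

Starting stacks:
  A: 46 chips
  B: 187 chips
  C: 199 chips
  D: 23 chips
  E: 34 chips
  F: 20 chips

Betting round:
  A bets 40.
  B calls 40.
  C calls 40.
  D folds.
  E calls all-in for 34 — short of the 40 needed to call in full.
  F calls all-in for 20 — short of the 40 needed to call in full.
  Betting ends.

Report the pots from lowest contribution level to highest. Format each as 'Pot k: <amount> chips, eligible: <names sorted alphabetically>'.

Contributions: A=40, B=40, C=40, E=34, F=20
Folded: D
Pot levels (distinct totals of non-folded players): 20, 34, 40
Layer 1-20: 20 each from A, B, C, E, F = 20*5 = 100 chips; eligible A, B, C, E, F
Layer 21-34: 14 each from A, B, C, E = 14*4 = 56 chips; eligible A, B, C, E
Layer 35-40: 6 each from A, B, C = 6*3 = 18 chips; eligible A, B, C

Pot 1: 100 chips, eligible: A, B, C, E, F
Pot 2: 56 chips, eligible: A, B, C, E
Pot 3: 18 chips, eligible: A, B, C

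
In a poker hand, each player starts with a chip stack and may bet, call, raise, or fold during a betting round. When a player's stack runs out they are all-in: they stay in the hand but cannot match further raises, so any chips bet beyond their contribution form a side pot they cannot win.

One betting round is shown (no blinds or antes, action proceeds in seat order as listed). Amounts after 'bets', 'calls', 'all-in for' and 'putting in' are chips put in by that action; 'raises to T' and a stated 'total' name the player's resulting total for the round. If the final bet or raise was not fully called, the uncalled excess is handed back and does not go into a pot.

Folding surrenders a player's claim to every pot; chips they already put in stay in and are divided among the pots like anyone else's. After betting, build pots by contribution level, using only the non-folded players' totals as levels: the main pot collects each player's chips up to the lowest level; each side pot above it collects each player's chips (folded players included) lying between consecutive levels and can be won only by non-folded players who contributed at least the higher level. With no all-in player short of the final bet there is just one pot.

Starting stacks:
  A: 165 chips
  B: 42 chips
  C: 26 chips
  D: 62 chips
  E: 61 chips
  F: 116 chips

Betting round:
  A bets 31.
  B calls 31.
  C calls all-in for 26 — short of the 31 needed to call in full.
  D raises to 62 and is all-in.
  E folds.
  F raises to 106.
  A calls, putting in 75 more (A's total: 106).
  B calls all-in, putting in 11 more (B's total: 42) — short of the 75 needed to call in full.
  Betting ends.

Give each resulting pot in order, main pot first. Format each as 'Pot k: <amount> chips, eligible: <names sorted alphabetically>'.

Pot 1: 130 chips, eligible: A, B, C, D, F
Pot 2: 64 chips, eligible: A, B, D, F
Pot 3: 60 chips, eligible: A, D, F
Pot 4: 88 chips, eligible: A, F

Derivation:
Contributions: A=106, B=42, C=26, D=62, F=106
Folded: E
Pot levels (distinct totals of non-folded players): 26, 42, 62, 106
Layer 1-26: 26 each from A, B, C, D, F = 26*5 = 130 chips; eligible A, B, C, D, F
Layer 27-42: 16 each from A, B, D, F = 16*4 = 64 chips; eligible A, B, D, F
Layer 43-62: 20 each from A, D, F = 20*3 = 60 chips; eligible A, D, F
Layer 63-106: 44 each from A, F = 44*2 = 88 chips; eligible A, F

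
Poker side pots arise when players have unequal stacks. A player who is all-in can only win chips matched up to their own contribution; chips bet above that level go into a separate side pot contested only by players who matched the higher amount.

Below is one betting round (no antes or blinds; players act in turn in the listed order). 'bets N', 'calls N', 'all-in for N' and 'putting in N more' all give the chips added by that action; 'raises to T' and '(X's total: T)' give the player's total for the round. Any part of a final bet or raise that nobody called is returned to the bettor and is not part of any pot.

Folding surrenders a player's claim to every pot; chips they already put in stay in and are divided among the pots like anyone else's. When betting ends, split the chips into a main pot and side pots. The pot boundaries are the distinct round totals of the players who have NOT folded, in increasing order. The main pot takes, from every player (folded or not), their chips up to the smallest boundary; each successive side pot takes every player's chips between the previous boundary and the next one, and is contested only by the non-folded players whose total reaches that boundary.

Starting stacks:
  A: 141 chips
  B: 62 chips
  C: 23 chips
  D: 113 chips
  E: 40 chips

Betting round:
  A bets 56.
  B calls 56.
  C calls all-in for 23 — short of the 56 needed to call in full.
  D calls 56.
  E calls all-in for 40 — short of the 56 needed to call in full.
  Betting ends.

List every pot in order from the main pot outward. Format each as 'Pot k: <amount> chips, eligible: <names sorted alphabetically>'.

Pot 1: 115 chips, eligible: A, B, C, D, E
Pot 2: 68 chips, eligible: A, B, D, E
Pot 3: 48 chips, eligible: A, B, D

Derivation:
Contributions: A=56, B=56, C=23, D=56, E=40
Pot levels (distinct totals of non-folded players): 23, 40, 56
Layer 1-23: 23 each from A, B, C, D, E = 23*5 = 115 chips; eligible A, B, C, D, E
Layer 24-40: 17 each from A, B, D, E = 17*4 = 68 chips; eligible A, B, D, E
Layer 41-56: 16 each from A, B, D = 16*3 = 48 chips; eligible A, B, D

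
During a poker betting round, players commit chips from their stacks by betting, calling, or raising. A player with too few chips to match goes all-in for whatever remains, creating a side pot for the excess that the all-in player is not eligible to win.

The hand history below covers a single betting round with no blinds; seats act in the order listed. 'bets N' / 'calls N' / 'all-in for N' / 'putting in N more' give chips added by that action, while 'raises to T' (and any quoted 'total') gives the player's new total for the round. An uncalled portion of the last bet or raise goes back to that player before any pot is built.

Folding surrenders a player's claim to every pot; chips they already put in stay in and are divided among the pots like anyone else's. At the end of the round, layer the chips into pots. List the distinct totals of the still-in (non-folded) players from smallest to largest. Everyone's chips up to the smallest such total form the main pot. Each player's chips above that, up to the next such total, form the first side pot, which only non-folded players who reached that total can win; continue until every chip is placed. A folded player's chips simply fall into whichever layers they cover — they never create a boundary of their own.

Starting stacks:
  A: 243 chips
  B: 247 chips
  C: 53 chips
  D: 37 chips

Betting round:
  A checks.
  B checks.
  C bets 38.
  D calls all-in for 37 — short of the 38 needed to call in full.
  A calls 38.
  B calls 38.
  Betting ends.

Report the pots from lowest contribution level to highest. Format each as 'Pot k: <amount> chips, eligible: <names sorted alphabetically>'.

Contributions: A=38, B=38, C=38, D=37
Pot levels (distinct totals of non-folded players): 37, 38
Layer 1-37: 37 each from A, B, C, D = 37*4 = 148 chips; eligible A, B, C, D
Layer 38-38: 1 each from A, B, C = 1*3 = 3 chips; eligible A, B, C

Pot 1: 148 chips, eligible: A, B, C, D
Pot 2: 3 chips, eligible: A, B, C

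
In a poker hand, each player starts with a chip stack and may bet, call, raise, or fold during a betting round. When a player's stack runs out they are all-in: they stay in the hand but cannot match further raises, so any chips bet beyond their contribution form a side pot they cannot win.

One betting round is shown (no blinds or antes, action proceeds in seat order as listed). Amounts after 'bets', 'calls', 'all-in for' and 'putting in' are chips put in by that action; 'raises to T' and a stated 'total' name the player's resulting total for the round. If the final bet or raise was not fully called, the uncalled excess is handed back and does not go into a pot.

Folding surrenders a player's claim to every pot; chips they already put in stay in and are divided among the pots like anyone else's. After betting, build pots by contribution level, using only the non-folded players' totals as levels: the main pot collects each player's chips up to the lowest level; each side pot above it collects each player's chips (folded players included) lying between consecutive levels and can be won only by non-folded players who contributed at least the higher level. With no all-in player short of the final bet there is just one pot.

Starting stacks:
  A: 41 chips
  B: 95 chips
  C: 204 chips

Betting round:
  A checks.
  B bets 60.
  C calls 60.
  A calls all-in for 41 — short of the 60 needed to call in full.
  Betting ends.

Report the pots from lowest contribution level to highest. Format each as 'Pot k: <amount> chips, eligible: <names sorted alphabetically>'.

Contributions: A=41, B=60, C=60
Pot levels (distinct totals of non-folded players): 41, 60
Layer 1-41: 41 each from A, B, C = 41*3 = 123 chips; eligible A, B, C
Layer 42-60: 19 each from B, C = 19*2 = 38 chips; eligible B, C

Pot 1: 123 chips, eligible: A, B, C
Pot 2: 38 chips, eligible: B, C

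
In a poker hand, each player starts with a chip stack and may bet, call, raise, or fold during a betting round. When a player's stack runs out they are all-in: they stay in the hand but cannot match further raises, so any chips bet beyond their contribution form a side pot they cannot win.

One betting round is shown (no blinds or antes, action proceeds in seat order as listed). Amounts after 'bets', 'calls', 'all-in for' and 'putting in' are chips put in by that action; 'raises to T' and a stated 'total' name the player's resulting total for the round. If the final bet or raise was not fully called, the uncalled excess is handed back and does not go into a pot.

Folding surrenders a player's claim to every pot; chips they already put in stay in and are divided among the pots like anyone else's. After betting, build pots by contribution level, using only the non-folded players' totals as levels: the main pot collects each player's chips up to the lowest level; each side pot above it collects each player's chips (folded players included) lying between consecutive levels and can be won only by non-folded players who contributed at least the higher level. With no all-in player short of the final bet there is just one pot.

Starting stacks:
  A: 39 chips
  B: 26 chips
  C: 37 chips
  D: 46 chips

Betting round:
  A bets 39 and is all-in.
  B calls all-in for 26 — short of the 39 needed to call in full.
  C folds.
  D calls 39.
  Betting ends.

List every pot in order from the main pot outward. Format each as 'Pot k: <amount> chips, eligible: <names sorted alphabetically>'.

Pot 1: 78 chips, eligible: A, B, D
Pot 2: 26 chips, eligible: A, D

Derivation:
Contributions: A=39, B=26, D=39
Folded: C
Pot levels (distinct totals of non-folded players): 26, 39
Layer 1-26: 26 each from A, B, D = 26*3 = 78 chips; eligible A, B, D
Layer 27-39: 13 each from A, D = 13*2 = 26 chips; eligible A, D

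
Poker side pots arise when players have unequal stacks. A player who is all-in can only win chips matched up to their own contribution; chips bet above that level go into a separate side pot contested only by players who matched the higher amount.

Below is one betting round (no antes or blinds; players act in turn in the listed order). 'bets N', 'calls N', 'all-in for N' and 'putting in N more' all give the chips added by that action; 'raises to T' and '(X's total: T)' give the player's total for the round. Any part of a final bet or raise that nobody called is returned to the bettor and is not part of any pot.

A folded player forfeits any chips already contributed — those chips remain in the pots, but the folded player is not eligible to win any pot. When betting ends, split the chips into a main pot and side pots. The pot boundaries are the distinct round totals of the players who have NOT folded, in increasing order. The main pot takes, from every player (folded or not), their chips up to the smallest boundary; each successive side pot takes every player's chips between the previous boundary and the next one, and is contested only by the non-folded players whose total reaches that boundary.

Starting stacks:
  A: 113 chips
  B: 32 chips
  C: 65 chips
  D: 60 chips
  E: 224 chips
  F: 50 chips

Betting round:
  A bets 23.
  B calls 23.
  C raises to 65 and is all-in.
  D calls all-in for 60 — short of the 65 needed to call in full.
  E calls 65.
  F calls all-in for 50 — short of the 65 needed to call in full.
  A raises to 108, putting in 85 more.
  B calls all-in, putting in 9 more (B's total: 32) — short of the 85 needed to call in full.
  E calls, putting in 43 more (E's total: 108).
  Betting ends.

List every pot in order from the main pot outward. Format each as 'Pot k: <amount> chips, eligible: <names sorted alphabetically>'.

Pot 1: 192 chips, eligible: A, B, C, D, E, F
Pot 2: 90 chips, eligible: A, C, D, E, F
Pot 3: 40 chips, eligible: A, C, D, E
Pot 4: 15 chips, eligible: A, C, E
Pot 5: 86 chips, eligible: A, E

Derivation:
Contributions: A=108, B=32, C=65, D=60, E=108, F=50
Pot levels (distinct totals of non-folded players): 32, 50, 60, 65, 108
Layer 1-32: 32 each from A, B, C, D, E, F = 32*6 = 192 chips; eligible A, B, C, D, E, F
Layer 33-50: 18 each from A, C, D, E, F = 18*5 = 90 chips; eligible A, C, D, E, F
Layer 51-60: 10 each from A, C, D, E = 10*4 = 40 chips; eligible A, C, D, E
Layer 61-65: 5 each from A, C, E = 5*3 = 15 chips; eligible A, C, E
Layer 66-108: 43 each from A, E = 43*2 = 86 chips; eligible A, E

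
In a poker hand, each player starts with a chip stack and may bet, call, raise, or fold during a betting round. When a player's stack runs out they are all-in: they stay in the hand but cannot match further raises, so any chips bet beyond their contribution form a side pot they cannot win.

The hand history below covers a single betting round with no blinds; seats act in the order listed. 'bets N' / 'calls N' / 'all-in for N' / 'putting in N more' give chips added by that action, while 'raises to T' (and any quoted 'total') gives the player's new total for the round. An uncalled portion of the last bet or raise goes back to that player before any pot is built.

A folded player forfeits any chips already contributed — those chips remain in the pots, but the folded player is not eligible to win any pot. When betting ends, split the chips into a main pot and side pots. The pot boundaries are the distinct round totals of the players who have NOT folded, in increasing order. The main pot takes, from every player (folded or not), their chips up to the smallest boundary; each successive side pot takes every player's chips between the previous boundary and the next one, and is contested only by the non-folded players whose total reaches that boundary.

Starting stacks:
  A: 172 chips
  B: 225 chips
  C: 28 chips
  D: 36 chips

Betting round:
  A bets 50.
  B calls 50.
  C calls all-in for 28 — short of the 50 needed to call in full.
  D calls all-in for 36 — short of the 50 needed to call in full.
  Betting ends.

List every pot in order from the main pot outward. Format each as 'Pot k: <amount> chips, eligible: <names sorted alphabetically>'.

Pot 1: 112 chips, eligible: A, B, C, D
Pot 2: 24 chips, eligible: A, B, D
Pot 3: 28 chips, eligible: A, B

Derivation:
Contributions: A=50, B=50, C=28, D=36
Pot levels (distinct totals of non-folded players): 28, 36, 50
Layer 1-28: 28 each from A, B, C, D = 28*4 = 112 chips; eligible A, B, C, D
Layer 29-36: 8 each from A, B, D = 8*3 = 24 chips; eligible A, B, D
Layer 37-50: 14 each from A, B = 14*2 = 28 chips; eligible A, B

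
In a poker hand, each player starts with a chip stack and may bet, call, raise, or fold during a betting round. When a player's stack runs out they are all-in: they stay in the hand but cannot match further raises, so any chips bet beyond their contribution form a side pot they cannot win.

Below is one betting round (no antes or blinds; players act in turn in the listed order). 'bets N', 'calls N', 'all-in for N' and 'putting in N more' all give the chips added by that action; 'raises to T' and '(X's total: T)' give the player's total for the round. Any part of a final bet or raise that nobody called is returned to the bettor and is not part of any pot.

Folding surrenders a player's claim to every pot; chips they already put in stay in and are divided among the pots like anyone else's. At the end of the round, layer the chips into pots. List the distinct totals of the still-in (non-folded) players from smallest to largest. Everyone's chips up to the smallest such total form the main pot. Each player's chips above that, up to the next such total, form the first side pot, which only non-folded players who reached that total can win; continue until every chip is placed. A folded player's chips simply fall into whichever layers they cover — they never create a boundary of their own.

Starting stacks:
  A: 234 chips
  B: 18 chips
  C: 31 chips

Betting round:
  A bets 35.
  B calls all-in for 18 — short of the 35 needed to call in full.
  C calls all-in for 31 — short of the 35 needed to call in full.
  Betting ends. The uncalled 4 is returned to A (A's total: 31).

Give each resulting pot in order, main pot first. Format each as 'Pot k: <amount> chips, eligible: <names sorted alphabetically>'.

Contributions (after 4 returned to A): A=31, B=18, C=31
Pot levels (distinct totals of non-folded players): 18, 31
Layer 1-18: 18 each from A, B, C = 18*3 = 54 chips; eligible A, B, C
Layer 19-31: 13 each from A, C = 13*2 = 26 chips; eligible A, C

Pot 1: 54 chips, eligible: A, B, C
Pot 2: 26 chips, eligible: A, C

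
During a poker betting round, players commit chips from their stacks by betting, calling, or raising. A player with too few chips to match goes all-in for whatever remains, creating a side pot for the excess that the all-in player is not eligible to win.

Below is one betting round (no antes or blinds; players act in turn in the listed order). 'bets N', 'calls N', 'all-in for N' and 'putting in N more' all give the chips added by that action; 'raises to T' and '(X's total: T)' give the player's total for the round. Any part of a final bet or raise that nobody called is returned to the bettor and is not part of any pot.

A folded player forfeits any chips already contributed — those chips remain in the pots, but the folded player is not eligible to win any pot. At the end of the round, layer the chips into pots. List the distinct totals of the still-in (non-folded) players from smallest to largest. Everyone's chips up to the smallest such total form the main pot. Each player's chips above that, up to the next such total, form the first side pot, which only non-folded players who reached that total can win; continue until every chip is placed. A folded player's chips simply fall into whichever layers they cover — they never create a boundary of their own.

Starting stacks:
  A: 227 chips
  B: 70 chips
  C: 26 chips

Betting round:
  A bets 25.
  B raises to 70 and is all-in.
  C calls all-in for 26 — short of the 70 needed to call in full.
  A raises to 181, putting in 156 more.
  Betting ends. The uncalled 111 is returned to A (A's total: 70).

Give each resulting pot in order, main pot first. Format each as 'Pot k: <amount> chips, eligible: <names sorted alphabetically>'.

Pot 1: 78 chips, eligible: A, B, C
Pot 2: 88 chips, eligible: A, B

Derivation:
Contributions (after 111 returned to A): A=70, B=70, C=26
Pot levels (distinct totals of non-folded players): 26, 70
Layer 1-26: 26 each from A, B, C = 26*3 = 78 chips; eligible A, B, C
Layer 27-70: 44 each from A, B = 44*2 = 88 chips; eligible A, B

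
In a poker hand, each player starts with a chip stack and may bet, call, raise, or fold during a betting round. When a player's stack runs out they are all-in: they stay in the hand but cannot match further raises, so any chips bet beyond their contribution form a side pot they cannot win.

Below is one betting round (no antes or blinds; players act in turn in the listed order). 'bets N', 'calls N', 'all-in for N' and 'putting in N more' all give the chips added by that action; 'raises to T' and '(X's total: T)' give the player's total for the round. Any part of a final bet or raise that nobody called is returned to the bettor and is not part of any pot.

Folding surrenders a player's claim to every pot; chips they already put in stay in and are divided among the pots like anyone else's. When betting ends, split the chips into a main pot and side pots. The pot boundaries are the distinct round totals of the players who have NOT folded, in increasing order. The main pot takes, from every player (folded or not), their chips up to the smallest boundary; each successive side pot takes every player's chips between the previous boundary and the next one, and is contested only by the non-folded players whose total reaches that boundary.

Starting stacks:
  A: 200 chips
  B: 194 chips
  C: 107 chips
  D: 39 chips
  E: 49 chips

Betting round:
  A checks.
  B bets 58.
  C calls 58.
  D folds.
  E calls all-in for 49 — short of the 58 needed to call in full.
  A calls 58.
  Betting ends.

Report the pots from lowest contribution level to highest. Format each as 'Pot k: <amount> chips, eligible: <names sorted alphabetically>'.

Pot 1: 196 chips, eligible: A, B, C, E
Pot 2: 27 chips, eligible: A, B, C

Derivation:
Contributions: A=58, B=58, C=58, E=49
Folded: D
Pot levels (distinct totals of non-folded players): 49, 58
Layer 1-49: 49 each from A, B, C, E = 49*4 = 196 chips; eligible A, B, C, E
Layer 50-58: 9 each from A, B, C = 9*3 = 27 chips; eligible A, B, C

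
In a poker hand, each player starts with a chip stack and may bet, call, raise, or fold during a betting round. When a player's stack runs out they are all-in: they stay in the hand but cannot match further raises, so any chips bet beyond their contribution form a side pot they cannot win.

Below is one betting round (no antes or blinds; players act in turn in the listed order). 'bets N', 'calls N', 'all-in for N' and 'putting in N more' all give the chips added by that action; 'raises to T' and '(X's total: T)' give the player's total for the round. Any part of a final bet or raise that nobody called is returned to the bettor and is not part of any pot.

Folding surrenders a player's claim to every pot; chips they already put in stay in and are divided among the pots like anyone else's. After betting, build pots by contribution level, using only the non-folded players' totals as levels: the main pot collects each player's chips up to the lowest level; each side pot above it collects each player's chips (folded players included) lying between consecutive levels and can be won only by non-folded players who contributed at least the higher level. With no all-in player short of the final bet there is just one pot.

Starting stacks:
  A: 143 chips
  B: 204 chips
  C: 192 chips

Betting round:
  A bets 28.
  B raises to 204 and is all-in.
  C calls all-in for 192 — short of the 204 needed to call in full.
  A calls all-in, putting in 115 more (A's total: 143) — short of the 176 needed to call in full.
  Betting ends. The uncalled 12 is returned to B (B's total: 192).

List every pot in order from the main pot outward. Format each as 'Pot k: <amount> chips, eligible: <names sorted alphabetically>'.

Pot 1: 429 chips, eligible: A, B, C
Pot 2: 98 chips, eligible: B, C

Derivation:
Contributions (after 12 returned to B): A=143, B=192, C=192
Pot levels (distinct totals of non-folded players): 143, 192
Layer 1-143: 143 each from A, B, C = 143*3 = 429 chips; eligible A, B, C
Layer 144-192: 49 each from B, C = 49*2 = 98 chips; eligible B, C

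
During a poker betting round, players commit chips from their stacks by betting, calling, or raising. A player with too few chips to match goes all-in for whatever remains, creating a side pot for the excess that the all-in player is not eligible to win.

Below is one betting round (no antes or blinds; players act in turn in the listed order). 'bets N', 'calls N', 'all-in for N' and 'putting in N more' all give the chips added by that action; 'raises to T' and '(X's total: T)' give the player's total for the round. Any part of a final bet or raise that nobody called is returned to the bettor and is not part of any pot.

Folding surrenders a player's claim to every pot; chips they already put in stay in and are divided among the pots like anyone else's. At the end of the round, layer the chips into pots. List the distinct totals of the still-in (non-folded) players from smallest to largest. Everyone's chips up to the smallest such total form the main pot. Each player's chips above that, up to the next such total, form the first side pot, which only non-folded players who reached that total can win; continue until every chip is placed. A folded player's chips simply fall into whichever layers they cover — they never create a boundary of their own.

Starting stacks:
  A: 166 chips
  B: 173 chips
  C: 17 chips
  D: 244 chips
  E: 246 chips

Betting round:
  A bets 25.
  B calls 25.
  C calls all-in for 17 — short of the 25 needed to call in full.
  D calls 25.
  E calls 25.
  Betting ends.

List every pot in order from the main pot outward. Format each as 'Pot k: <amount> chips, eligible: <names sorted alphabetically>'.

Pot 1: 85 chips, eligible: A, B, C, D, E
Pot 2: 32 chips, eligible: A, B, D, E

Derivation:
Contributions: A=25, B=25, C=17, D=25, E=25
Pot levels (distinct totals of non-folded players): 17, 25
Layer 1-17: 17 each from A, B, C, D, E = 17*5 = 85 chips; eligible A, B, C, D, E
Layer 18-25: 8 each from A, B, D, E = 8*4 = 32 chips; eligible A, B, D, E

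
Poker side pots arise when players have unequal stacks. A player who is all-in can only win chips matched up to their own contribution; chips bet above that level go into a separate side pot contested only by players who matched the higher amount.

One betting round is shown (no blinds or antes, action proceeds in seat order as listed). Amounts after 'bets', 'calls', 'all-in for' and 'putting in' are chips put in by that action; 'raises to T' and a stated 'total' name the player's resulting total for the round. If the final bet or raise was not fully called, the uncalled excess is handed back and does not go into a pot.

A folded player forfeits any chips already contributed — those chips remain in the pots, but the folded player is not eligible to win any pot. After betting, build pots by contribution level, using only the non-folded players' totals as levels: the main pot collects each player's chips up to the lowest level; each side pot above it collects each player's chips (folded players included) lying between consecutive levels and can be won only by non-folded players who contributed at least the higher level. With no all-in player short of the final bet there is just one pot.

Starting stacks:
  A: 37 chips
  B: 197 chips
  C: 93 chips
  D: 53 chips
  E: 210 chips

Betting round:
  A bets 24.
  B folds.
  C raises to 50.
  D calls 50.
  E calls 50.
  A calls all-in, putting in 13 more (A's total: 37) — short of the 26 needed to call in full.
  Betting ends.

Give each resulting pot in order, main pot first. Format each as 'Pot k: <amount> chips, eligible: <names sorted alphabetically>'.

Pot 1: 148 chips, eligible: A, C, D, E
Pot 2: 39 chips, eligible: C, D, E

Derivation:
Contributions: A=37, C=50, D=50, E=50
Folded: B
Pot levels (distinct totals of non-folded players): 37, 50
Layer 1-37: 37 each from A, C, D, E = 37*4 = 148 chips; eligible A, C, D, E
Layer 38-50: 13 each from C, D, E = 13*3 = 39 chips; eligible C, D, E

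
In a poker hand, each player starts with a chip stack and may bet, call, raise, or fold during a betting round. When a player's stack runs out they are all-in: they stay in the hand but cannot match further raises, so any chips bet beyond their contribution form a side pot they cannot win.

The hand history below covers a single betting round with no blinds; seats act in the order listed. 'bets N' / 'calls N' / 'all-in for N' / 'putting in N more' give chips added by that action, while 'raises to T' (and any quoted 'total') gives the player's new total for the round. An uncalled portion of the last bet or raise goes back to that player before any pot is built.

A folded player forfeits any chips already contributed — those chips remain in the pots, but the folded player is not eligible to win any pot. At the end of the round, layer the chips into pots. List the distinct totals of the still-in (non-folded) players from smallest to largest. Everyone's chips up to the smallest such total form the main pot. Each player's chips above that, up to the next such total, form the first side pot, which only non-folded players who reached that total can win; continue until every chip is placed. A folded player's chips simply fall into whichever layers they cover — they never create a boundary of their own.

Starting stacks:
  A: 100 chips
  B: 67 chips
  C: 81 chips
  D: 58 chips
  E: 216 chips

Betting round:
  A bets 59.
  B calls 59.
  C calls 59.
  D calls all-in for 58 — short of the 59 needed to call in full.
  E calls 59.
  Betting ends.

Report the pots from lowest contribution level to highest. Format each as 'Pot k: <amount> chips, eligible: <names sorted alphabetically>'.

Pot 1: 290 chips, eligible: A, B, C, D, E
Pot 2: 4 chips, eligible: A, B, C, E

Derivation:
Contributions: A=59, B=59, C=59, D=58, E=59
Pot levels (distinct totals of non-folded players): 58, 59
Layer 1-58: 58 each from A, B, C, D, E = 58*5 = 290 chips; eligible A, B, C, D, E
Layer 59-59: 1 each from A, B, C, E = 1*4 = 4 chips; eligible A, B, C, E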